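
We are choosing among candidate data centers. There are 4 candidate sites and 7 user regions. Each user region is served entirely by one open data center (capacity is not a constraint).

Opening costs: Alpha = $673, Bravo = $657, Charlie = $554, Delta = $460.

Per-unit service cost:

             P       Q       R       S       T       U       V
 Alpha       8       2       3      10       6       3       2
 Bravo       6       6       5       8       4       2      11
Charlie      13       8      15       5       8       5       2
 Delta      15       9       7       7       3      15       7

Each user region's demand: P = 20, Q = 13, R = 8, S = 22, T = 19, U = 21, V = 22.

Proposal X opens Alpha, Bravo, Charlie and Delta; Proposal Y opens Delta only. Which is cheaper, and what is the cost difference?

Proposal Y is cheaper by 1154.

Proposal X: {Alpha, Bravo, Charlie, Delta}: P→Bravo 6·20=120, Q→Alpha 2·13=26, R→Alpha 3·8=24, S→Charlie 5·22=110, T→Delta 3·19=57, U→Bravo 2·21=42, V→Alpha 2·22=44. Service 423; fixed 2344; total 2767.
Proposal Y: {Delta}: P→Delta 15·20=300, Q→Delta 9·13=117, R→Delta 7·8=56, S→Delta 7·22=154, T→Delta 3·19=57, U→Delta 15·21=315, V→Delta 7·22=154. Service 1153; fixed 460; total 1613.
Difference: |2767 − 1613| = 1154.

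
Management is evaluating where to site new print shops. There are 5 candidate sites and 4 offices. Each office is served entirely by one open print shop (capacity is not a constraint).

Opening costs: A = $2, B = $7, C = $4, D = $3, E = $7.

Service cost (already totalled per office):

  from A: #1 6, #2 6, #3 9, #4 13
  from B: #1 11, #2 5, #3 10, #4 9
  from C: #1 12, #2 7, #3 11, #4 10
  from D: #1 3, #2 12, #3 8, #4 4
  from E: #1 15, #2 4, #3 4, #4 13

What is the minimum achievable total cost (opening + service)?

Minimum total cost: 25

For any fixed open set, each office goes to its cheapest open site; total = fixed + service.
{D, E}: #1→D 3, #2→E 4, #3→E 4, #4→D 4. Service 15; fixed 10; total 25.
{A, D}: service 21 + fixed 5 = 26
{A, D, E}: #1→D 3, #2→E 4, #3→E 4, #4→D 4. Service 15; fixed 12; total 27.
{A, B, C, D, E}: service 15 + fixed 23 = 38
No other subset beats 25.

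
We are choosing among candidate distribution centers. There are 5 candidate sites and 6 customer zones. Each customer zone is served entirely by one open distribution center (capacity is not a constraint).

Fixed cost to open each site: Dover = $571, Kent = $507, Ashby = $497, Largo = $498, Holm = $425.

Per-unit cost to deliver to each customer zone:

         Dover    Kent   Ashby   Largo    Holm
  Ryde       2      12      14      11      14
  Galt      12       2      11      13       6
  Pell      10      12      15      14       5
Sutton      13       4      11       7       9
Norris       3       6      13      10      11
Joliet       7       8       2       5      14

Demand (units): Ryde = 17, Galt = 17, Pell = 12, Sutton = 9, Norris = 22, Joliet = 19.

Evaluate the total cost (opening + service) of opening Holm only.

Total cost: 1414

Each customer zone is assigned to its cheapest site among the open ones.
{Holm}: Ryde→Holm 14·17=238, Galt→Holm 6·17=102, Pell→Holm 5·12=60, Sutton→Holm 9·9=81, Norris→Holm 11·22=242, Joliet→Holm 14·19=266. Service 989; fixed 425; total 1414.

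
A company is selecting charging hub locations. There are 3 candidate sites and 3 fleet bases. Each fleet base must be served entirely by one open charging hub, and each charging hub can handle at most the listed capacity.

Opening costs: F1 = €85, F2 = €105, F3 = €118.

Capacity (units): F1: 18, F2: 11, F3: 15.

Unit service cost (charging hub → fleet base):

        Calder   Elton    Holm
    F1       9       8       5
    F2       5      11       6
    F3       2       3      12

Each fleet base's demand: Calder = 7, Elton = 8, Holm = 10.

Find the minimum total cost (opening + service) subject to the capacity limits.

Open {F1, F3}: Calder→F3 2·7=14, Elton→F3 3·8=24, Holm→F1 5·10=50.
Loads: F1 carries 10/18, F3 carries 15/15. Service 88; fixed 203; total 291.
Next best feasible plan costs 321.

Minimum total cost: 291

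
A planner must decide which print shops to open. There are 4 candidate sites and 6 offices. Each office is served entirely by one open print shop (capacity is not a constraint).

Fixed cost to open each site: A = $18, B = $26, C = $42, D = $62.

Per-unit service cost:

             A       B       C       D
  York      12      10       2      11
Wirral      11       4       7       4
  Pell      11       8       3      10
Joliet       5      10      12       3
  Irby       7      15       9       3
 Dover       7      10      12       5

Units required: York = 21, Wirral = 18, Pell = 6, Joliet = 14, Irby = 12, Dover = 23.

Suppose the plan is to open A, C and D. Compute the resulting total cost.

Total cost: 447

Each office is assigned to its cheapest site among the open ones.
{A, C, D}: York→C 2·21=42, Wirral→D 4·18=72, Pell→C 3·6=18, Joliet→D 3·14=42, Irby→D 3·12=36, Dover→D 5·23=115. Service 325; fixed 122; total 447.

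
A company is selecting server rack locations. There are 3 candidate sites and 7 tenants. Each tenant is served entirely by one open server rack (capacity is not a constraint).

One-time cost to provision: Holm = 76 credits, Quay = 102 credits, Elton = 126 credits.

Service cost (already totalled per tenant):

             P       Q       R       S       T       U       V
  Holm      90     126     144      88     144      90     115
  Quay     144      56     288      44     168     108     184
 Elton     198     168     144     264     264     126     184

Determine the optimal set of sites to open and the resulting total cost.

Open Holm and Quay; minimum total cost 861.

For any fixed open set, each tenant goes to its cheapest open site; total = fixed + service.
{Holm, Quay}: P→Holm 90, Q→Quay 56, R→Holm 144, S→Quay 44, T→Holm 144, U→Holm 90, V→Holm 115. Service 683; fixed 178; total 861.
{Holm}: service 797 + fixed 76 = 873
{Holm, Quay, Elton}: P→Holm 90, Q→Quay 56, R→Holm 144, S→Quay 44, T→Holm 144, U→Holm 90, V→Holm 115. Service 683; fixed 304; total 987.
No other subset beats 861.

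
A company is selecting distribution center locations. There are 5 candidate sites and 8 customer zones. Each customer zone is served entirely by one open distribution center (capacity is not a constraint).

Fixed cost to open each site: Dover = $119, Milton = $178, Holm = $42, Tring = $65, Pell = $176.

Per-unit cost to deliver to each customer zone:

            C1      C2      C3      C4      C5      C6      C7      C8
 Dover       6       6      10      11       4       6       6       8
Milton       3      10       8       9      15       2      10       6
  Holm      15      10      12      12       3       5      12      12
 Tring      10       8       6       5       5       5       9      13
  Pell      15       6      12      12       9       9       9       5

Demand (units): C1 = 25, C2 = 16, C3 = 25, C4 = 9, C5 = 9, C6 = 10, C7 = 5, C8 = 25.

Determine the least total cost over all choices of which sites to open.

For any fixed open set, each customer zone goes to its cheapest open site; total = fixed + service.
{Milton, Tring}: C1→Milton 3·25=75, C2→Tring 8·16=128, C3→Tring 6·25=150, C4→Tring 5·9=45, C5→Tring 5·9=45, C6→Milton 2·10=20, C7→Tring 9·5=45, C8→Milton 6·25=150. Service 658; fixed 243; total 901.
{Milton, Holm, Tring}: C1→Milton 3·25=75, C2→Tring 8·16=128, C3→Tring 6·25=150, C4→Tring 5·9=45, C5→Holm 3·9=27, C6→Milton 2·10=20, C7→Tring 9·5=45, C8→Milton 6·25=150. Service 640; fixed 285; total 925.
{Dover, Tring}: service 757 + fixed 184 = 941
{Dover, Milton, Holm, Tring, Pell}: C1→Milton 3·25=75, C2→Dover 6·16=96, C3→Tring 6·25=150, C4→Tring 5·9=45, C5→Holm 3·9=27, C6→Milton 2·10=20, C7→Dover 6·5=30, C8→Pell 5·25=125. Service 568; fixed 580; total 1148.
No other subset beats 901.

Minimum total cost: 901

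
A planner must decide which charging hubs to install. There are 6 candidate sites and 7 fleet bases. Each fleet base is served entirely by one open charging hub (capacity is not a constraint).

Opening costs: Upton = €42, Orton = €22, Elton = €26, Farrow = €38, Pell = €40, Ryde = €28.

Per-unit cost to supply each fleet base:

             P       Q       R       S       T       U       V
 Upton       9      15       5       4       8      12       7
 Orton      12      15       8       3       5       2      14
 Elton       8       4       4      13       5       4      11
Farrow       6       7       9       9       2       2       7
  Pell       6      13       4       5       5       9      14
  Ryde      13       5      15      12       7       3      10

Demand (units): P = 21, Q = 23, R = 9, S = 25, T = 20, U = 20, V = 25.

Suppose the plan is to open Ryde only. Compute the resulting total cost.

Each fleet base is assigned to its cheapest site among the open ones.
{Ryde}: P→Ryde 13·21=273, Q→Ryde 5·23=115, R→Ryde 15·9=135, S→Ryde 12·25=300, T→Ryde 7·20=140, U→Ryde 3·20=60, V→Ryde 10·25=250. Service 1273; fixed 28; total 1301.

Total cost: 1301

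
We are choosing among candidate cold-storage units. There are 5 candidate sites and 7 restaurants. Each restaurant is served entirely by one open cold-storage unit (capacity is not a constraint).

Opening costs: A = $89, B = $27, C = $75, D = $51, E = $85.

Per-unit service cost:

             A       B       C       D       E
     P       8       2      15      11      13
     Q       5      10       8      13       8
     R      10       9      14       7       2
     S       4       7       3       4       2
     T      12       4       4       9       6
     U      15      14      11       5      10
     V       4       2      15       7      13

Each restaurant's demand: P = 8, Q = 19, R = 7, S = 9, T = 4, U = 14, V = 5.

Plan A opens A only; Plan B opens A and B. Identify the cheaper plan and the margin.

Plan A: {A}: P→A 8·8=64, Q→A 5·19=95, R→A 10·7=70, S→A 4·9=36, T→A 12·4=48, U→A 15·14=210, V→A 4·5=20. Service 543; fixed 89; total 632.
Plan B: {A, B}: P→B 2·8=16, Q→A 5·19=95, R→B 9·7=63, S→A 4·9=36, T→B 4·4=16, U→B 14·14=196, V→B 2·5=10. Service 432; fixed 116; total 548.
Difference: |632 − 548| = 84.

Plan B is cheaper by 84.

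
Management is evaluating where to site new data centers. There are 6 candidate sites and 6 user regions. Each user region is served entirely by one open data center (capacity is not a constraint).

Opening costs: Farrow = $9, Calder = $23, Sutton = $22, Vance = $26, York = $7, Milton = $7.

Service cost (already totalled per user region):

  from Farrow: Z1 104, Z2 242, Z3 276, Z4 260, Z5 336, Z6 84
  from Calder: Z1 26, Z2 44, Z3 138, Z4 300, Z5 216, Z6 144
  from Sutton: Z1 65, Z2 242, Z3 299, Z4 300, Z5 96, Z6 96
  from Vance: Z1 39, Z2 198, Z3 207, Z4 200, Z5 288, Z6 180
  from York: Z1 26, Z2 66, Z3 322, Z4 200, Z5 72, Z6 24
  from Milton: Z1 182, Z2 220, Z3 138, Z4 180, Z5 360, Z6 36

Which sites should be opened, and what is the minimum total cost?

For any fixed open set, each user region goes to its cheapest open site; total = fixed + service.
{York, Milton}: Z1→York 26, Z2→York 66, Z3→Milton 138, Z4→Milton 180, Z5→York 72, Z6→York 24. Service 506; fixed 14; total 520.
{Calder, York, Milton}: Z1→Calder 26, Z2→Calder 44, Z3→Calder 138, Z4→Milton 180, Z5→York 72, Z6→York 24. Service 484; fixed 37; total 521.
{Farrow, York, Milton}: Z1→York 26, Z2→York 66, Z3→Milton 138, Z4→Milton 180, Z5→York 72, Z6→York 24. Service 506; fixed 23; total 529.
{Farrow, Calder, Sutton, Vance, York, Milton}: service 484 + fixed 94 = 578
No other subset beats 520.

Open York and Milton; minimum total cost 520.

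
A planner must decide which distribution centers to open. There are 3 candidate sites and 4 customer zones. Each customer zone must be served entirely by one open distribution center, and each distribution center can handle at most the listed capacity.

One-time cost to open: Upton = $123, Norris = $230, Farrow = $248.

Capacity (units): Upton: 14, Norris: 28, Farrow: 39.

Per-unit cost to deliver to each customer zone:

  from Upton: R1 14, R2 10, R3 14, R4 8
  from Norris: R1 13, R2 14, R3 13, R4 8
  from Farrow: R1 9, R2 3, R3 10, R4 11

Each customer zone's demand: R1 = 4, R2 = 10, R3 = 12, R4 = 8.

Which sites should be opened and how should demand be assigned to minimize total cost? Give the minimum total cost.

Minimum total cost: 522

Open {Farrow}: R1→Farrow 9·4=36, R2→Farrow 3·10=30, R3→Farrow 10·12=120, R4→Farrow 11·8=88.
Loads: Farrow carries 34/39. Service 274; fixed 248; total 522.
Next best feasible plan costs 621.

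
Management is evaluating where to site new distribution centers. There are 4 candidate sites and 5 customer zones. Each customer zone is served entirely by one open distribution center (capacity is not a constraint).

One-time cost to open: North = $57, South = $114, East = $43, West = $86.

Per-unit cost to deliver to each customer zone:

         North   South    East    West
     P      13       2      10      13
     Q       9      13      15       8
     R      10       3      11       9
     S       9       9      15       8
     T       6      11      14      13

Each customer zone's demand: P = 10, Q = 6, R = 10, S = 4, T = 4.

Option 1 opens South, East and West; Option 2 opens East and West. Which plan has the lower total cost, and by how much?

Option 1: {South, East, West}: P→South 2·10=20, Q→West 8·6=48, R→South 3·10=30, S→West 8·4=32, T→South 11·4=44. Service 174; fixed 243; total 417.
Option 2: {East, West}: P→East 10·10=100, Q→West 8·6=48, R→West 9·10=90, S→West 8·4=32, T→West 13·4=52. Service 322; fixed 129; total 451.
Difference: |417 − 451| = 34.

Option 1 is cheaper by 34.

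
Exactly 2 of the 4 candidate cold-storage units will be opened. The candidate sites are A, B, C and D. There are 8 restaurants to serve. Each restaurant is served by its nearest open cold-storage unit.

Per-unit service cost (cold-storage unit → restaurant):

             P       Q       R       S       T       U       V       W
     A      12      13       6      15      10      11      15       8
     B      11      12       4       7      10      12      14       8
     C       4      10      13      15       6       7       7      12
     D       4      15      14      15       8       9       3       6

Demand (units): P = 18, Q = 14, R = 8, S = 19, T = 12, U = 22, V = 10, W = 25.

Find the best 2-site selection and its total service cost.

Choose B and C; total service cost 873.

With exactly 2 open, each restaurant uses its cheapest among the chosen.
{B, C}: P→C 4·18=72, Q→C 10·14=140, R→B 4·8=32, S→B 7·19=133, T→C 6·12=72, U→C 7·22=154, V→C 7·10=70, W→B 8·25=200. Service cost 873.
{B, D}: service cost 879
{C, D}: service cost 1007
Among all 6 size-2 choices, {B, C} is lowest.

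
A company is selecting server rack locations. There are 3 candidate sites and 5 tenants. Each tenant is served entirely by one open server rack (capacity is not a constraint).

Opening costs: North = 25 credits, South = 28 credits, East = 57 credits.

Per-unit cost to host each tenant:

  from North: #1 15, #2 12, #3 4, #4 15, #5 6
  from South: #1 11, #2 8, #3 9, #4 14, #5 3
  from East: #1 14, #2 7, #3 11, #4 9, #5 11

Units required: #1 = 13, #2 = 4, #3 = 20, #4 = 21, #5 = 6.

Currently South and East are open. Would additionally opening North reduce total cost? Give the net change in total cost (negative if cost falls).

Yes — net change −75 (cost falls by 75).

Current service cost with {South, East}: 558.
Adding North: each tenant re-picks its cheapest; new service cost 458, saving 100.
Extra fixed cost: 25. Net change = 25 − 100 = -75.
(Totals: 643 → 568.)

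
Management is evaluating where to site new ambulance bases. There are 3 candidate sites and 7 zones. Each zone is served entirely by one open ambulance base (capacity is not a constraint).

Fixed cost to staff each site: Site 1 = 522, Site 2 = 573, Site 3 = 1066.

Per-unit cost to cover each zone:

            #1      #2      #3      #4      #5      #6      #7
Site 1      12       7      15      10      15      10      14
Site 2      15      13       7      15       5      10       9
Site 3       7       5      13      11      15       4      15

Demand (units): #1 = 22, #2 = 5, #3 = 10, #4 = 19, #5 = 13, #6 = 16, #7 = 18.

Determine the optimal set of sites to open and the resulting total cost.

For any fixed open set, each zone goes to its cheapest open site; total = fixed + service.
{Site 2}: #1→Site 2 15·22=330, #2→Site 2 13·5=65, #3→Site 2 7·10=70, #4→Site 2 15·19=285, #5→Site 2 5·13=65, #6→Site 2 10·16=160, #7→Site 2 9·18=162. Service 1137; fixed 573; total 1710.
{Site 1}: service 1246 + fixed 522 = 1768
{Site 1, Site 2}: #1→Site 1 12·22=264, #2→Site 1 7·5=35, #3→Site 2 7·10=70, #4→Site 1 10·19=190, #5→Site 2 5·13=65, #6→Site 1 10·16=160, #7→Site 2 9·18=162. Service 946; fixed 1095; total 2041.
{Site 1, Site 2, Site 3}: #1→Site 3 7·22=154, #2→Site 3 5·5=25, #3→Site 2 7·10=70, #4→Site 1 10·19=190, #5→Site 2 5·13=65, #6→Site 3 4·16=64, #7→Site 2 9·18=162. Service 730; fixed 2161; total 2891.
(All 7 nonempty subsets were checked; Site 2 only is lowest.)

Open Site 2 only; minimum total cost 1710.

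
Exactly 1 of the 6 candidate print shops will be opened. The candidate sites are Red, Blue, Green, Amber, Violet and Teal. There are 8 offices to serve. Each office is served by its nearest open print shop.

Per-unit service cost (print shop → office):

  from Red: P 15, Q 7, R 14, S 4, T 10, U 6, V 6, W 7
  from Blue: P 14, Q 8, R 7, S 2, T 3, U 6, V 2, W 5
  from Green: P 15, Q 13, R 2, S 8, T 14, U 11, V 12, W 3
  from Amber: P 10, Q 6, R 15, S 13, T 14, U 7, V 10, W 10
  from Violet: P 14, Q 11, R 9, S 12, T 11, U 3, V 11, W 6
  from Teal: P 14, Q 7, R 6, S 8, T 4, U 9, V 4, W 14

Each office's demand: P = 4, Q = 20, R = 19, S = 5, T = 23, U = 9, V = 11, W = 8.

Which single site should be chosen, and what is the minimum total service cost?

With exactly 1 open, each office uses its cheapest among the chosen.
{Blue}: P→Blue 14·4=56, Q→Blue 8·20=160, R→Blue 7·19=133, S→Blue 2·5=10, T→Blue 3·23=69, U→Blue 6·9=54, V→Blue 2·11=22, W→Blue 5·8=40. Service cost 544.
{Teal}: service cost 679
{Red}: service cost 892
Among all 6 size-1 choices, {Blue} is lowest.

Choose Blue only; total service cost 544.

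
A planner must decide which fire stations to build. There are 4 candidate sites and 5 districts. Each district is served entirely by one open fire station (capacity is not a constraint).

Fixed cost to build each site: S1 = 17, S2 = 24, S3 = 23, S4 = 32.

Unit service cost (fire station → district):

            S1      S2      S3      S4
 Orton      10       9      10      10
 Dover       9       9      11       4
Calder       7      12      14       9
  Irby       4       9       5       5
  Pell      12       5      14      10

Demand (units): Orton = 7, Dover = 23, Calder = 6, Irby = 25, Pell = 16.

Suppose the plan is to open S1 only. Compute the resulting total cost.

Each district is assigned to its cheapest site among the open ones.
{S1}: Orton→S1 10·7=70, Dover→S1 9·23=207, Calder→S1 7·6=42, Irby→S1 4·25=100, Pell→S1 12·16=192. Service 611; fixed 17; total 628.

Total cost: 628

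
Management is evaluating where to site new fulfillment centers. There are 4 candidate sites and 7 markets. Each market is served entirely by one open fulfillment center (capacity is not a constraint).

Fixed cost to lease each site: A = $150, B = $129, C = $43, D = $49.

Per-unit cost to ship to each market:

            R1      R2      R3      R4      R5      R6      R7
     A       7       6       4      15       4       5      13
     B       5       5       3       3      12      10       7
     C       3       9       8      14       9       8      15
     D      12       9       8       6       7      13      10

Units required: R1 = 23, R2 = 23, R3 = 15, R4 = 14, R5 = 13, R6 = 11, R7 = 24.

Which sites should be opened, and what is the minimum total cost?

Open B and C; minimum total cost 816.

For any fixed open set, each market goes to its cheapest open site; total = fixed + service.
{B, C}: R1→C 3·23=69, R2→B 5·23=115, R3→B 3·15=45, R4→B 3·14=42, R5→C 9·13=117, R6→C 8·11=88, R7→B 7·24=168. Service 644; fixed 172; total 816.
{B, C, D}: service 618 + fixed 221 = 839
{B, D}: R1→B 5·23=115, R2→B 5·23=115, R3→B 3·15=45, R4→B 3·14=42, R5→D 7·13=91, R6→B 10·11=110, R7→B 7·24=168. Service 686; fixed 178; total 864.
{A, B, C, D}: service 546 + fixed 371 = 917
No other subset beats 816.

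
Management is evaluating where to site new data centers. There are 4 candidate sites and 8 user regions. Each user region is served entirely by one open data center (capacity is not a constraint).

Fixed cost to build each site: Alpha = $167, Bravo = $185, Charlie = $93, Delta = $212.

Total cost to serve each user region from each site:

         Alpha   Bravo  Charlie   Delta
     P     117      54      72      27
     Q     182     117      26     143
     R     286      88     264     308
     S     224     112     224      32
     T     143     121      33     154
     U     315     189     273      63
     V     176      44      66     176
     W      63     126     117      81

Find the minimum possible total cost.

Minimum total cost: 884

For any fixed open set, each user region goes to its cheapest open site; total = fixed + service.
{Bravo, Charlie, Delta}: P→Delta 27, Q→Charlie 26, R→Bravo 88, S→Delta 32, T→Charlie 33, U→Delta 63, V→Bravo 44, W→Delta 81. Service 394; fixed 490; total 884.
{Charlie, Delta}: P→Delta 27, Q→Charlie 26, R→Charlie 264, S→Delta 32, T→Charlie 33, U→Delta 63, V→Charlie 66, W→Delta 81. Service 592; fixed 305; total 897.
{Bravo, Charlie}: P→Bravo 54, Q→Charlie 26, R→Bravo 88, S→Bravo 112, T→Charlie 33, U→Bravo 189, V→Bravo 44, W→Charlie 117. Service 663; fixed 278; total 941.
{Alpha, Bravo, Charlie, Delta}: P→Delta 27, Q→Charlie 26, R→Bravo 88, S→Delta 32, T→Charlie 33, U→Delta 63, V→Bravo 44, W→Alpha 63. Service 376; fixed 657; total 1033.
No other subset beats 884.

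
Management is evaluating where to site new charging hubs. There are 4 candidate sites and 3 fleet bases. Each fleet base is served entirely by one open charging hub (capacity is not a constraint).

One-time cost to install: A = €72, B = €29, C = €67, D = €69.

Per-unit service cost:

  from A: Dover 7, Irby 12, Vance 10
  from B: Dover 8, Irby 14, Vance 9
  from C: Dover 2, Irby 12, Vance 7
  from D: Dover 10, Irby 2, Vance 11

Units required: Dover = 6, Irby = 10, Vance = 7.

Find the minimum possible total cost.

For any fixed open set, each fleet base goes to its cheapest open site; total = fixed + service.
{C, D}: Dover→C 2·6=12, Irby→D 2·10=20, Vance→C 7·7=49. Service 81; fixed 136; total 217.
{D}: service 157 + fixed 69 = 226
{B, D}: Dover→B 8·6=48, Irby→D 2·10=20, Vance→B 9·7=63. Service 131; fixed 98; total 229.
{A, B, C, D}: Dover→C 2·6=12, Irby→D 2·10=20, Vance→C 7·7=49. Service 81; fixed 237; total 318.
No other subset beats 217.

Minimum total cost: 217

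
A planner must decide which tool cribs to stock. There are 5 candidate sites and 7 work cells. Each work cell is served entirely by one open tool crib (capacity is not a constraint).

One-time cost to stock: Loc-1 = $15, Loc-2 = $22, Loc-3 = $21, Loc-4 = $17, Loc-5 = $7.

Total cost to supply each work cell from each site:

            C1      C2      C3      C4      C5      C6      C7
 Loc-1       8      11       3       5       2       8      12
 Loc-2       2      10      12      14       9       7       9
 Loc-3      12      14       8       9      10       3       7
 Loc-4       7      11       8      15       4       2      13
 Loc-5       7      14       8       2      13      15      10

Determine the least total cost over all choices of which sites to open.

For any fixed open set, each work cell goes to its cheapest open site; total = fixed + service.
{Loc-1}: C1→Loc-1 8, C2→Loc-1 11, C3→Loc-1 3, C4→Loc-1 5, C5→Loc-1 2, C6→Loc-1 8, C7→Loc-1 12. Service 49; fixed 15; total 64.
{Loc-1, Loc-5}: C1→Loc-5 7, C2→Loc-1 11, C3→Loc-1 3, C4→Loc-5 2, C5→Loc-1 2, C6→Loc-1 8, C7→Loc-5 10. Service 43; fixed 22; total 65.
{Loc-4, Loc-5}: service 44 + fixed 24 = 68
{Loc-1, Loc-2, Loc-3, Loc-4, Loc-5}: service 28 + fixed 82 = 110
No other subset beats 64.

Minimum total cost: 64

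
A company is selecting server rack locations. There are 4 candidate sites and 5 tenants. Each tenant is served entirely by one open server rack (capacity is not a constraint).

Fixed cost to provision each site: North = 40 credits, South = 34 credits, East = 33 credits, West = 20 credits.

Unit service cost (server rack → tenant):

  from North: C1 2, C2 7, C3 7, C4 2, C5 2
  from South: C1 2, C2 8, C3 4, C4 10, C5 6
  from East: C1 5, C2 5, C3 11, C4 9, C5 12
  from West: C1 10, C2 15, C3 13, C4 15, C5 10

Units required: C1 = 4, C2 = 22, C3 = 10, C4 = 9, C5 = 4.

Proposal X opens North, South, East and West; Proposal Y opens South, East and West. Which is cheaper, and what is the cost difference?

Proposal X is cheaper by 39.

Proposal X: {North, South, East, West}: C1→North 2·4=8, C2→East 5·22=110, C3→South 4·10=40, C4→North 2·9=18, C5→North 2·4=8. Service 184; fixed 127; total 311.
Proposal Y: {South, East, West}: C1→South 2·4=8, C2→East 5·22=110, C3→South 4·10=40, C4→East 9·9=81, C5→South 6·4=24. Service 263; fixed 87; total 350.
Difference: |311 − 350| = 39.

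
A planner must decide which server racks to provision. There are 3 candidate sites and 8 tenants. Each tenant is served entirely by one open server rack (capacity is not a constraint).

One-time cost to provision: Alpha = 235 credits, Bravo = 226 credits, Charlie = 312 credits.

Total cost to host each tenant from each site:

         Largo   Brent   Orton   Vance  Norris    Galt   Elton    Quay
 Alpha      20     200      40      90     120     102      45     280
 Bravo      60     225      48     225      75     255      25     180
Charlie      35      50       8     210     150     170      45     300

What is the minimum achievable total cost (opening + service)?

Minimum total cost: 1132

For any fixed open set, each tenant goes to its cheapest open site; total = fixed + service.
{Alpha}: Largo→Alpha 20, Brent→Alpha 200, Orton→Alpha 40, Vance→Alpha 90, Norris→Alpha 120, Galt→Alpha 102, Elton→Alpha 45, Quay→Alpha 280. Service 897; fixed 235; total 1132.
{Alpha, Bravo}: service 732 + fixed 461 = 1193
{Alpha, Charlie}: Largo→Alpha 20, Brent→Charlie 50, Orton→Charlie 8, Vance→Alpha 90, Norris→Alpha 120, Galt→Alpha 102, Elton→Alpha 45, Quay→Alpha 280. Service 715; fixed 547; total 1262.
{Alpha, Bravo, Charlie}: service 550 + fixed 773 = 1323
No other subset beats 1132.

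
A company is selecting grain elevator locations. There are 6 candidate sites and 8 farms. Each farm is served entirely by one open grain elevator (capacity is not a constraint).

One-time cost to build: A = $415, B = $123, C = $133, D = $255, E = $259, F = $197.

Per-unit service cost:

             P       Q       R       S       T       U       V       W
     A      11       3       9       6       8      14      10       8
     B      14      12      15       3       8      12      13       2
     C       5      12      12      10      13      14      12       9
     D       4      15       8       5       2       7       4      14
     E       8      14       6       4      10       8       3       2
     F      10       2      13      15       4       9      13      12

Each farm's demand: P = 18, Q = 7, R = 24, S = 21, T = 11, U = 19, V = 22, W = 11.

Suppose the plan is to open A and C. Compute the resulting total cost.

Each farm is assigned to its cheapest site among the open ones.
{A, C}: P→C 5·18=90, Q→A 3·7=21, R→A 9·24=216, S→A 6·21=126, T→A 8·11=88, U→A 14·19=266, V→A 10·22=220, W→A 8·11=88. Service 1115; fixed 548; total 1663.

Total cost: 1663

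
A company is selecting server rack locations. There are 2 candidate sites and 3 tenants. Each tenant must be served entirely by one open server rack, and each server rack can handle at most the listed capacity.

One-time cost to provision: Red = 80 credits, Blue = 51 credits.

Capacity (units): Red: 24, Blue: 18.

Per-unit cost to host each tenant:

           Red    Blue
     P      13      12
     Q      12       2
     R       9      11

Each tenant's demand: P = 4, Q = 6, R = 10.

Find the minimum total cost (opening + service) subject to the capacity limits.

Open {Red, Blue}: P→Blue 12·4=48, Q→Blue 2·6=12, R→Red 9·10=90.
Loads: Red carries 10/24, Blue carries 10/18. Service 150; fixed 131; total 281.
Next best feasible plan costs 285.

Minimum total cost: 281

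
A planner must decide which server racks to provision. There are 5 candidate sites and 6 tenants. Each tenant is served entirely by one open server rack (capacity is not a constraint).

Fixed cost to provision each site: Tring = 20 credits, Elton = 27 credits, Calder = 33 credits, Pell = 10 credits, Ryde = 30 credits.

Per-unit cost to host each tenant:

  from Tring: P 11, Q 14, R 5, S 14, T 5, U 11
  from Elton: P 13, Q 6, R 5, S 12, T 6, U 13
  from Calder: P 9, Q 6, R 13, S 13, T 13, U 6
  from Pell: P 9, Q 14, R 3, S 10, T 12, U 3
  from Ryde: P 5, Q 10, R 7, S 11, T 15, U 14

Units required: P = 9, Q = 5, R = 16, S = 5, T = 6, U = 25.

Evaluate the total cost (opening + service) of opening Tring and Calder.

Each tenant is assigned to its cheapest site among the open ones.
{Tring, Calder}: P→Calder 9·9=81, Q→Calder 6·5=30, R→Tring 5·16=80, S→Calder 13·5=65, T→Tring 5·6=30, U→Calder 6·25=150. Service 436; fixed 53; total 489.

Total cost: 489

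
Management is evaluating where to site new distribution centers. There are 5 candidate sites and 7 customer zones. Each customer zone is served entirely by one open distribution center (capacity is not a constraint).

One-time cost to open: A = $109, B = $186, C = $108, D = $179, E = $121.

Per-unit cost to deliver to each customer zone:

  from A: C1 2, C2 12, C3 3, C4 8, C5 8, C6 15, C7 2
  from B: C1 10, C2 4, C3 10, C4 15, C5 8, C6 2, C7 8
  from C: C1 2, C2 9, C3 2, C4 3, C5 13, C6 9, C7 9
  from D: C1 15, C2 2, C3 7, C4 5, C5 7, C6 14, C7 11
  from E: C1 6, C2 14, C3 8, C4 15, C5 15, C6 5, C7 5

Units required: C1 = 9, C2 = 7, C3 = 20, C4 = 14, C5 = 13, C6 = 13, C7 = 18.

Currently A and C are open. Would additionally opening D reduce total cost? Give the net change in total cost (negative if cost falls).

Current service cost with {A, C}: 420.
Adding D: each customer zone re-picks its cheapest; new service cost 358, saving 62.
Extra fixed cost: 179. Net change = 179 − 62 = 117.
(Totals: 637 → 754.)

No — net change +117 (cost rises by 117).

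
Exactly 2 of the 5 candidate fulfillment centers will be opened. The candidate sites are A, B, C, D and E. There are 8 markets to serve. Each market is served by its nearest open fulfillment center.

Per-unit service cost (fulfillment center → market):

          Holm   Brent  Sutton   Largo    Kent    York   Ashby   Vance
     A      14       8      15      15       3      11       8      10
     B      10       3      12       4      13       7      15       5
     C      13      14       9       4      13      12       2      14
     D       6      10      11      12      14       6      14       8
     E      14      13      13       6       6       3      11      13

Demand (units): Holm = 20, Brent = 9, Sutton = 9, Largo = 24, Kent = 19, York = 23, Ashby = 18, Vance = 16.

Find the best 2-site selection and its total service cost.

With exactly 2 open, each market uses its cheapest among the chosen.
{A, B}: Holm→B 10·20=200, Brent→B 3·9=27, Sutton→B 12·9=108, Largo→B 4·24=96, Kent→A 3·19=57, York→B 7·23=161, Ashby→A 8·18=144, Vance→B 5·16=80. Service cost 873.
{B, E}: service cost 892
{B, C}: service cost 928
Among all 10 size-2 choices, {A, B} is lowest.

Choose A and B; total service cost 873.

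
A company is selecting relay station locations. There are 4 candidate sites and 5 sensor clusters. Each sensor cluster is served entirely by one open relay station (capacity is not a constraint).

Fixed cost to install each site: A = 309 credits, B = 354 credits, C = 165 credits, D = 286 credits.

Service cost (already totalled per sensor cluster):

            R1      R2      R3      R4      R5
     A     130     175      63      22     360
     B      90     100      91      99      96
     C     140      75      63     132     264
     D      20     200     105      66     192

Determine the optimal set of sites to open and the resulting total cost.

Open B only; minimum total cost 830.

For any fixed open set, each sensor cluster goes to its cheapest open site; total = fixed + service.
{B}: R1→B 90, R2→B 100, R3→B 91, R4→B 99, R5→B 96. Service 476; fixed 354; total 830.
{C}: R1→C 140, R2→C 75, R3→C 63, R4→C 132, R5→C 264. Service 674; fixed 165; total 839.
{C, D}: R1→D 20, R2→C 75, R3→C 63, R4→D 66, R5→D 192. Service 416; fixed 451; total 867.
{A, B, C, D}: service 276 + fixed 1114 = 1390
No other subset beats 830.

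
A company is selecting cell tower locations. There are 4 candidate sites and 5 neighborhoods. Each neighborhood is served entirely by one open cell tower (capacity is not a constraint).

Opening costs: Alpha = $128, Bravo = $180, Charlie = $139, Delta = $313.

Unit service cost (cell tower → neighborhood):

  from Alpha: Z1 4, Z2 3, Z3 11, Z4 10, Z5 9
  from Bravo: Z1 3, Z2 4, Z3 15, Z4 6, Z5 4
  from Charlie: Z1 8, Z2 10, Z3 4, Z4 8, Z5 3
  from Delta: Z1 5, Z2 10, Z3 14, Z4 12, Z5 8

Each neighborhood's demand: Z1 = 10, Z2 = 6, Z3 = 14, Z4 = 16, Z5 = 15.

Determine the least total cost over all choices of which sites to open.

Minimum total cost: 508

For any fixed open set, each neighborhood goes to its cheapest open site; total = fixed + service.
{Charlie}: Z1→Charlie 8·10=80, Z2→Charlie 10·6=60, Z3→Charlie 4·14=56, Z4→Charlie 8·16=128, Z5→Charlie 3·15=45. Service 369; fixed 139; total 508.
{Alpha, Charlie}: service 287 + fixed 267 = 554
{Bravo, Charlie}: service 251 + fixed 319 = 570
{Alpha, Bravo, Charlie, Delta}: service 245 + fixed 760 = 1005
No other subset beats 508.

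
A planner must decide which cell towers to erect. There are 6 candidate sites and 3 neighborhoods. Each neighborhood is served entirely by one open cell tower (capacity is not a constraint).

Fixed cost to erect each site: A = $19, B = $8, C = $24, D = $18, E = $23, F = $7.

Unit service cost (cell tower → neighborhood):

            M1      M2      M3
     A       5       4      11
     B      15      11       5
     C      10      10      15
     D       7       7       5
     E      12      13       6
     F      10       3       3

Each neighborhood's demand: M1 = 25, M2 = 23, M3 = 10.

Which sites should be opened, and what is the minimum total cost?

Open A and F; minimum total cost 250.

For any fixed open set, each neighborhood goes to its cheapest open site; total = fixed + service.
{A, F}: M1→A 5·25=125, M2→F 3·23=69, M3→F 3·10=30. Service 224; fixed 26; total 250.
{A, B, F}: M1→A 5·25=125, M2→F 3·23=69, M3→F 3·10=30. Service 224; fixed 34; total 258.
{A, D, F}: M1→A 5·25=125, M2→F 3·23=69, M3→F 3·10=30. Service 224; fixed 44; total 268.
{A, B, C, D, E, F}: M1→A 5·25=125, M2→F 3·23=69, M3→F 3·10=30. Service 224; fixed 99; total 323.
No other subset beats 250.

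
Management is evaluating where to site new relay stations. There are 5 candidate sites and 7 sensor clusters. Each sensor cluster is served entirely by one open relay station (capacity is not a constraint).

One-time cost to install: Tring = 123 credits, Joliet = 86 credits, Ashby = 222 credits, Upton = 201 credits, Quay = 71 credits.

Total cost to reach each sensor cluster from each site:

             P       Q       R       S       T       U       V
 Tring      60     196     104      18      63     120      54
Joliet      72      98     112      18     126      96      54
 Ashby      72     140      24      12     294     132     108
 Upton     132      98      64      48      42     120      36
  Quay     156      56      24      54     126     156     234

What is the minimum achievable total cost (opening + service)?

Minimum total cost: 589

For any fixed open set, each sensor cluster goes to its cheapest open site; total = fixed + service.
{Tring, Quay}: P→Tring 60, Q→Quay 56, R→Quay 24, S→Tring 18, T→Tring 63, U→Tring 120, V→Tring 54. Service 395; fixed 194; total 589.
{Joliet, Quay}: service 446 + fixed 157 = 603
{Tring, Joliet, Quay}: service 371 + fixed 280 = 651
{Tring, Joliet, Ashby, Upton, Quay}: service 326 + fixed 703 = 1029
No other subset beats 589.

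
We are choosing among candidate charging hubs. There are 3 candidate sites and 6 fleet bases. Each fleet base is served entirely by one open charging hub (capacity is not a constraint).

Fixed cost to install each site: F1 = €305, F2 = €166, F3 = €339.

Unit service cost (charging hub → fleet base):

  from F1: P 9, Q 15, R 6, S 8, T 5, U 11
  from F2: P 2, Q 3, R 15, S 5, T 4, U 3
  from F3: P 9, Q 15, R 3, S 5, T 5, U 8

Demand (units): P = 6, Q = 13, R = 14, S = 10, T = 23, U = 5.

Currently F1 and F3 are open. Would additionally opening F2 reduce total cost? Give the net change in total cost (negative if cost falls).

Yes — net change −80 (cost falls by 80).

Current service cost with {F1, F3}: 496.
Adding F2: each fleet base re-picks its cheapest; new service cost 250, saving 246.
Extra fixed cost: 166. Net change = 166 − 246 = -80.
(Totals: 1140 → 1060.)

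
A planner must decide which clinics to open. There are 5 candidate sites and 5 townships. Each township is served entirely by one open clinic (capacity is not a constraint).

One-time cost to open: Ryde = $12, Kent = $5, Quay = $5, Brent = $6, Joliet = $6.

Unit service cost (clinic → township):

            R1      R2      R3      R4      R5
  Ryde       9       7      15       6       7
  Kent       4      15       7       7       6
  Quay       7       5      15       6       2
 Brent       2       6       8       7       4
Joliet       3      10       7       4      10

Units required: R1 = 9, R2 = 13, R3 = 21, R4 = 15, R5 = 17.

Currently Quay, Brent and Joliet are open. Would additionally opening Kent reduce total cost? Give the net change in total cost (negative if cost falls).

Current service cost with {Quay, Brent, Joliet}: 324.
Adding Kent: each township re-picks its cheapest; new service cost 324, saving 0.
Extra fixed cost: 5. Net change = 5 − 0 = 5.
(Totals: 341 → 346.)

No — net change +5 (cost rises by 5).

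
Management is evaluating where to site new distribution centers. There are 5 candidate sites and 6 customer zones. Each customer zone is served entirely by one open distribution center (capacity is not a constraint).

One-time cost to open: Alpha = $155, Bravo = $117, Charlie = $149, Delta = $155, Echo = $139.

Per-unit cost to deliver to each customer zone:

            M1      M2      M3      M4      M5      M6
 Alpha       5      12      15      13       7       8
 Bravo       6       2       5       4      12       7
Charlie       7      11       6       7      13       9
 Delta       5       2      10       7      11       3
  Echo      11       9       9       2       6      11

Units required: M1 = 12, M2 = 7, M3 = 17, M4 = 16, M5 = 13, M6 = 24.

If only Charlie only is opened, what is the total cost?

Each customer zone is assigned to its cheapest site among the open ones.
{Charlie}: M1→Charlie 7·12=84, M2→Charlie 11·7=77, M3→Charlie 6·17=102, M4→Charlie 7·16=112, M5→Charlie 13·13=169, M6→Charlie 9·24=216. Service 760; fixed 149; total 909.

Total cost: 909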